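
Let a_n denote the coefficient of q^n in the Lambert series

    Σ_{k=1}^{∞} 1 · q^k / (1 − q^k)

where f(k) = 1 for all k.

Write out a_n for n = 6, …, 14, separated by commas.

n=6: 6·1 3·2 2·3 1·6  f→[1+1+1+1]=4
[q^7] f(7)=1,f(1)=1 ⇒ 2
[q^8] f(8)=1,f(4)=1,f(2)=1,f(1)=1 ⇒ 4
[q^9] f(9)=1,f(3)=1,f(1)=1 ⇒ 3
d|10:{10,5,2,1}  Σf=1+1+1+1=4
n=11: 11·1 1·11  f→[1+1]=2
d|12:{12,6,4,3,2,1}  Σf=1+1+1+1+1+1=6
n=13: 1·13 13·1  f→[1+1]=2
n=14: 14·1 7·2 2·7 1·14  f→[1+1+1+1]=4

4, 2, 4, 3, 4, 2, 6, 2, 4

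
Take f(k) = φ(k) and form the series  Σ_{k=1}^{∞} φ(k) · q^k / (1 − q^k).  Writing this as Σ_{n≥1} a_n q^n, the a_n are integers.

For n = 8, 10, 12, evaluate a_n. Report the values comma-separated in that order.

n=8: 1·8 2·4 4·2 8·1  φ→[1+1+2+4]=8
d|10:{1,2,5,10}  Σφ=1+1+4+4=10
d|12:{12,6,4,3,2,1}  Σφ=4+2+2+2+1+1=12

8, 10, 12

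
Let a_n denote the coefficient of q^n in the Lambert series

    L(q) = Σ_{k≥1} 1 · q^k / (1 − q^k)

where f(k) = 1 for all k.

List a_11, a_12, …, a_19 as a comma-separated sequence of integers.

2, 6, 2, 4, 4, 5, 2, 6, 2

q^11  k|11↦f(k): 1:1 11:1  a_11=2
n=12: 1·12 2·6 3·4 4·3 6·2 12·1  f→[1+1+1+1+1+1]=6
d|13:{13,1}  Σf=1+1=2
d|14:{1,2,7,14}  Σf=1+1+1+1=4
q^15  k|15↦f(k): 15:1 5:1 3:1 1:1  a_15=4
n=16: 16·1 8·2 4·4 2·8 1·16  f→[1+1+1+1+1]=5
q^17  k|17↦f(k): 1:1 17:1  a_17=2
n=18: 1·18 2·9 3·6 6·3 9·2 18·1  f→[1+1+1+1+1+1]=6
n=19: 1·19 19·1  f→[1+1]=2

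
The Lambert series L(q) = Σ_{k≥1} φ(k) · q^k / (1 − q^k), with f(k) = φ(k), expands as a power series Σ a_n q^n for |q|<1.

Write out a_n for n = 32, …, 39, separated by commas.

d|32:{1,2,4,8,16,32}  Σφ=1+1+2+4+8+16=32
d|33:{33,11,3,1}  Σφ=20+10+2+1=33
n=34: 1·34 2·17 17·2 34·1  φ→[1+1+16+16]=34
n=35: 1·35 5·7 7·5 35·1  φ→[1+4+6+24]=35
[q^36] φ(1)=1,φ(2)=1,φ(3)=2,φ(4)=2,φ(6)=2,φ(9)=6,φ(12)=4,φ(18)=6,φ(36)=12 ⇒ 36
q^37  k|37↦φ(k): 1:1 37:36  a_37=37
[q^38] φ(1)=1,φ(2)=1,φ(19)=18,φ(38)=18 ⇒ 38
[q^39] φ(1)=1,φ(3)=2,φ(13)=12,φ(39)=24 ⇒ 39

32, 33, 34, 35, 36, 37, 38, 39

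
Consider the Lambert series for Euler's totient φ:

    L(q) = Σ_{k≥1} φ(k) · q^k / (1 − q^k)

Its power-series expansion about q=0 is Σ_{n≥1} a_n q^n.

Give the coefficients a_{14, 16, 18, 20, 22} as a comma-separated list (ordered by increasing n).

[q^14] φ(14)=6,φ(7)=6,φ(2)=1,φ(1)=1 ⇒ 14
d|16:{16,8,4,2,1}  Σφ=8+4+2+1+1=16
d|18:{18,9,6,3,2,1}  Σφ=6+6+2+2+1+1=18
d|20:{1,2,4,5,10,20}  Σφ=1+1+2+4+4+8=20
[q^22] φ(1)=1,φ(2)=1,φ(11)=10,φ(22)=10 ⇒ 22

14, 16, 18, 20, 22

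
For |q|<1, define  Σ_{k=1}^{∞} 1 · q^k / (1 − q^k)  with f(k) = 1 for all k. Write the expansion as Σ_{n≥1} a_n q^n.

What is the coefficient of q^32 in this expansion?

[q^32] f(1)=1,f(2)=1,f(4)=1,f(8)=1,f(16)=1,f(32)=1 ⇒ 6

a_32 = 6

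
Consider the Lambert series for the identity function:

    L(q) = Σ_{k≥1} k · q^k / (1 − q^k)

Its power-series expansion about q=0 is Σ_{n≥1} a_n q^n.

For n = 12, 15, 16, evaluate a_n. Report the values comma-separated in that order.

n=12: 12·1 6·2 4·3 3·4 2·6 1·12  f→[12+6+4+3+2+1]=28
d|15:{1,3,5,15}  Σf=1+3+5+15=24
q^16  k|16↦f(k): 16:16 8:8 4:4 2:2 1:1  a_16=31

28, 24, 31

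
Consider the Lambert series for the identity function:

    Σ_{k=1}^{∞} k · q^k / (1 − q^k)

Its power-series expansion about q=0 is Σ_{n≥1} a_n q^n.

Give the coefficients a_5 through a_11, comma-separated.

q^5  k|5↦f(k): 5:5 1:1  a_5=6
[q^6] f(1)=1,f(2)=2,f(3)=3,f(6)=6 ⇒ 12
n=7: 7·1 1·7  f→[7+1]=8
n=8: 1·8 2·4 4·2 8·1  f→[1+2+4+8]=15
d|9:{9,3,1}  Σf=9+3+1=13
q^10  k|10↦f(k): 1:1 2:2 5:5 10:10  a_10=18
n=11: 1·11 11·1  f→[1+11]=12

6, 12, 8, 15, 13, 18, 12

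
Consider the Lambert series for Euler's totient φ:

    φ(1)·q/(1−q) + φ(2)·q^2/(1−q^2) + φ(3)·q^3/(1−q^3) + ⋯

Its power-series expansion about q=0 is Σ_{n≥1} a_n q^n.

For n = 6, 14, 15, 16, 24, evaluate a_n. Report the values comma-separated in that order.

n=6: 1·6 2·3 3·2 6·1  φ→[1+1+2+2]=6
q^14  k|14↦φ(k): 14:6 7:6 2:1 1:1  a_14=14
d|15:{15,5,3,1}  Σφ=8+4+2+1=15
q^16  k|16↦φ(k): 1:1 2:1 4:2 8:4 16:8  a_16=16
d|24:{1,2,3,4,6,8,12,24}  Σφ=1+1+2+2+2+4+4+8=24

6, 14, 15, 16, 24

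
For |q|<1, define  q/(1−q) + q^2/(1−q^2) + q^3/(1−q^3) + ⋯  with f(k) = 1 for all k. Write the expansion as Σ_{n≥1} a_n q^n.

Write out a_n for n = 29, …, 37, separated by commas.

2, 8, 2, 6, 4, 4, 4, 9, 2

n=29: 29·1 1·29  f→[1+1]=2
n=30: 30·1 15·2 10·3 6·5 5·6 3·10 2·15 1·30  f→[1+1+1+1+1+1+1+1]=8
n=31: 1·31 31·1  f→[1+1]=2
q^32  k|32↦f(k): 1:1 2:1 4:1 8:1 16:1 32:1  a_32=6
[q^33] f(1)=1,f(3)=1,f(11)=1,f(33)=1 ⇒ 4
d|34:{1,2,17,34}  Σf=1+1+1+1=4
n=35: 1·35 5·7 7·5 35·1  f→[1+1+1+1]=4
q^36  k|36↦f(k): 1:1 2:1 3:1 4:1 6:1 9:1 12:1 18:1 36:1  a_36=9
d|37:{37,1}  Σf=1+1=2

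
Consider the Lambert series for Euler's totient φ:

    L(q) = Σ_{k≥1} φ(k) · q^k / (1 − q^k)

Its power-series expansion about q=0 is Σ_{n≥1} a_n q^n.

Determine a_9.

q^9  k|9↦φ(k): 1:1 3:2 9:6  a_9=9

a_9 = 9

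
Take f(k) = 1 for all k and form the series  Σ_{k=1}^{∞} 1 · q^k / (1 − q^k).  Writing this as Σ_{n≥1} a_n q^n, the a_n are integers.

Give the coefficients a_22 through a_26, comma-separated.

4, 2, 8, 3, 4

[q^22] f(22)=1,f(11)=1,f(2)=1,f(1)=1 ⇒ 4
d|23:{1,23}  Σf=1+1=2
n=24: 1·24 2·12 3·8 4·6 6·4 8·3 12·2 24·1  f→[1+1+1+1+1+1+1+1]=8
[q^25] f(25)=1,f(5)=1,f(1)=1 ⇒ 3
d|26:{1,2,13,26}  Σf=1+1+1+1=4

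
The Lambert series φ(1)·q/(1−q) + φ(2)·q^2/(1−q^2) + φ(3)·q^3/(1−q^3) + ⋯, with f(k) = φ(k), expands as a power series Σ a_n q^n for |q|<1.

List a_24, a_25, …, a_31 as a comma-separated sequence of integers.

n=24: 1·24 2·12 3·8 4·6 6·4 8·3 12·2 24·1  φ→[1+1+2+2+2+4+4+8]=24
d|25:{1,5,25}  Σφ=1+4+20=25
n=26: 26·1 13·2 2·13 1·26  φ→[12+12+1+1]=26
n=27: 27·1 9·3 3·9 1·27  φ→[18+6+2+1]=27
[q^28] φ(28)=12,φ(14)=6,φ(7)=6,φ(4)=2,φ(2)=1,φ(1)=1 ⇒ 28
d|29:{29,1}  Σφ=28+1=29
n=30: 30·1 15·2 10·3 6·5 5·6 3·10 2·15 1·30  φ→[8+8+4+2+4+2+1+1]=30
d|31:{1,31}  Σφ=1+30=31

24, 25, 26, 27, 28, 29, 30, 31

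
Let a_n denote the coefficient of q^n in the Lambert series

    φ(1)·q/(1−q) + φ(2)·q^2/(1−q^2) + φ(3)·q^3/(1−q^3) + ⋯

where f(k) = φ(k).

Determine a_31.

d|31:{31,1}  Σφ=30+1=31

a_31 = 31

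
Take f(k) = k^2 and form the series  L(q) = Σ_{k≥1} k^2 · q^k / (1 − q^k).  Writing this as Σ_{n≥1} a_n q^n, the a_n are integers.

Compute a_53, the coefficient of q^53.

a_53 = 2810

d|53:{1,53}  Σf=1+2809=2810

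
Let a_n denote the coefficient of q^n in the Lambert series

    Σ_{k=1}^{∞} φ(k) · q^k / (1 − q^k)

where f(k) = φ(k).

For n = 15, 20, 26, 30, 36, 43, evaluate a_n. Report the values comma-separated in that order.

[q^15] φ(1)=1,φ(3)=2,φ(5)=4,φ(15)=8 ⇒ 15
n=20: 1·20 2·10 4·5 5·4 10·2 20·1  φ→[1+1+2+4+4+8]=20
q^26  k|26↦φ(k): 26:12 13:12 2:1 1:1  a_26=26
d|30:{30,15,10,6,5,3,2,1}  Σφ=8+8+4+2+4+2+1+1=30
[q^36] φ(36)=12,φ(18)=6,φ(12)=4,φ(9)=6,φ(6)=2,φ(4)=2,φ(3)=2,φ(2)=1,φ(1)=1 ⇒ 36
[q^43] φ(1)=1,φ(43)=42 ⇒ 43

15, 20, 26, 30, 36, 43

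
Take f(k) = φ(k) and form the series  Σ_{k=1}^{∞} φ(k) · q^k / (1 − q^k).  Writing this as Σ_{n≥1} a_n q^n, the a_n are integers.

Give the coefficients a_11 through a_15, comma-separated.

q^11  k|11↦φ(k): 11:10 1:1  a_11=11
q^12  k|12↦φ(k): 1:1 2:1 3:2 4:2 6:2 12:4  a_12=12
q^13  k|13↦φ(k): 1:1 13:12  a_13=13
d|14:{14,7,2,1}  Σφ=6+6+1+1=14
d|15:{1,3,5,15}  Σφ=1+2+4+8=15

11, 12, 13, 14, 15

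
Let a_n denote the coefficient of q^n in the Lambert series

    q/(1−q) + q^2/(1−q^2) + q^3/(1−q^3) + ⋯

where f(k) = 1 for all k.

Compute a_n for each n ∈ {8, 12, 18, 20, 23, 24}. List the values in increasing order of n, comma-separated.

q^8  k|8↦f(k): 8:1 4:1 2:1 1:1  a_8=4
n=12: 1·12 2·6 3·4 4·3 6·2 12·1  f→[1+1+1+1+1+1]=6
n=18: 1·18 2·9 3·6 6·3 9·2 18·1  f→[1+1+1+1+1+1]=6
d|20:{1,2,4,5,10,20}  Σf=1+1+1+1+1+1=6
[q^23] f(23)=1,f(1)=1 ⇒ 2
q^24  k|24↦f(k): 24:1 12:1 8:1 6:1 4:1 3:1 2:1 1:1  a_24=8

4, 6, 6, 6, 2, 8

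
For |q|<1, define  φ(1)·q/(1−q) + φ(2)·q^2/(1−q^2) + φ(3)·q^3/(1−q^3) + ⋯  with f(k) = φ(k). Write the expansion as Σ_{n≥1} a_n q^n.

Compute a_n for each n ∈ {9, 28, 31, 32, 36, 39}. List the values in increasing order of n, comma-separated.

d|9:{1,3,9}  Σφ=1+2+6=9
q^28  k|28↦φ(k): 1:1 2:1 4:2 7:6 14:6 28:12  a_28=28
[q^31] φ(31)=30,φ(1)=1 ⇒ 31
q^32  k|32↦φ(k): 32:16 16:8 8:4 4:2 2:1 1:1  a_32=32
n=36: 36·1 18·2 12·3 9·4 6·6 4·9 3·12 2·18 1·36  φ→[12+6+4+6+2+2+2+1+1]=36
[q^39] φ(39)=24,φ(13)=12,φ(3)=2,φ(1)=1 ⇒ 39

9, 28, 31, 32, 36, 39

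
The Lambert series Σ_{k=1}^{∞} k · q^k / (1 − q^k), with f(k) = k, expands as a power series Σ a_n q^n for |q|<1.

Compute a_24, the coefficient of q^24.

a_24 = 60

[q^24] f(1)=1,f(2)=2,f(3)=3,f(4)=4,f(6)=6,f(8)=8,f(12)=12,f(24)=24 ⇒ 60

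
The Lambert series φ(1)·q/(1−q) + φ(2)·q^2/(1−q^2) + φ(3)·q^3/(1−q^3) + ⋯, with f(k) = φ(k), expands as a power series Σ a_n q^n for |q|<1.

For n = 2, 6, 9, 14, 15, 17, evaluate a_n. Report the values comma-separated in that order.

[q^2] φ(1)=1,φ(2)=1 ⇒ 2
q^6  k|6↦φ(k): 6:2 3:2 2:1 1:1  a_6=6
d|9:{1,3,9}  Σφ=1+2+6=9
d|14:{1,2,7,14}  Σφ=1+1+6+6=14
q^15  k|15↦φ(k): 1:1 3:2 5:4 15:8  a_15=15
n=17: 17·1 1·17  φ→[16+1]=17

2, 6, 9, 14, 15, 17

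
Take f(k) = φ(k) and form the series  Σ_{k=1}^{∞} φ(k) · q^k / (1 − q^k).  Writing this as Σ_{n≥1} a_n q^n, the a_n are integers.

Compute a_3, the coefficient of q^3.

[q^3] φ(1)=1,φ(3)=2 ⇒ 3

a_3 = 3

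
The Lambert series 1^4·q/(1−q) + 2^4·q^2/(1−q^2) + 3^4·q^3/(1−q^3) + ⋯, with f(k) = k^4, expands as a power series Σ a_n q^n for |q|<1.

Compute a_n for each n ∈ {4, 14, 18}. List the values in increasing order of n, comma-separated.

273, 40834, 112931

q^4  k|4↦f(k): 4:256 2:16 1:1  a_4=273
n=14: 14·1 7·2 2·7 1·14  f→[38416+2401+16+1]=40834
n=18: 18·1 9·2 6·3 3·6 2·9 1·18  f→[104976+6561+1296+81+16+1]=112931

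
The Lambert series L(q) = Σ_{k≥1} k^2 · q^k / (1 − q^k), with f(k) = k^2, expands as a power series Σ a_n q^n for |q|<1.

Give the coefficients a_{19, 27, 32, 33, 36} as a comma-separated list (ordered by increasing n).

362, 820, 1365, 1220, 1911

q^19  k|19↦f(k): 19:361 1:1  a_19=362
[q^27] f(27)=729,f(9)=81,f(3)=9,f(1)=1 ⇒ 820
n=32: 1·32 2·16 4·8 8·4 16·2 32·1  f→[1+4+16+64+256+1024]=1365
d|33:{33,11,3,1}  Σf=1089+121+9+1=1220
n=36: 36·1 18·2 12·3 9·4 6·6 4·9 3·12 2·18 1·36  f→[1296+324+144+81+36+16+9+4+1]=1911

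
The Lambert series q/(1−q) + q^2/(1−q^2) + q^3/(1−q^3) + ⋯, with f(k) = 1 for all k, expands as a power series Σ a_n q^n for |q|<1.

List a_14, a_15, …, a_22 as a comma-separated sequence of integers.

4, 4, 5, 2, 6, 2, 6, 4, 4

q^14  k|14↦f(k): 14:1 7:1 2:1 1:1  a_14=4
q^15  k|15↦f(k): 1:1 3:1 5:1 15:1  a_15=4
[q^16] f(1)=1,f(2)=1,f(4)=1,f(8)=1,f(16)=1 ⇒ 5
n=17: 17·1 1·17  f→[1+1]=2
d|18:{1,2,3,6,9,18}  Σf=1+1+1+1+1+1=6
n=19: 19·1 1·19  f→[1+1]=2
d|20:{1,2,4,5,10,20}  Σf=1+1+1+1+1+1=6
[q^21] f(1)=1,f(3)=1,f(7)=1,f(21)=1 ⇒ 4
q^22  k|22↦f(k): 22:1 11:1 2:1 1:1  a_22=4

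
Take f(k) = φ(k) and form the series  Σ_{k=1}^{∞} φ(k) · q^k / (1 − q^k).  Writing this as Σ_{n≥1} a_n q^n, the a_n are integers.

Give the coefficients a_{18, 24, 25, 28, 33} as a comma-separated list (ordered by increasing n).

q^18  k|18↦φ(k): 1:1 2:1 3:2 6:2 9:6 18:6  a_18=18
[q^24] φ(1)=1,φ(2)=1,φ(3)=2,φ(4)=2,φ(6)=2,φ(8)=4,φ(12)=4,φ(24)=8 ⇒ 24
q^25  k|25↦φ(k): 1:1 5:4 25:20  a_25=25
n=28: 28·1 14·2 7·4 4·7 2·14 1·28  φ→[12+6+6+2+1+1]=28
q^33  k|33↦φ(k): 1:1 3:2 11:10 33:20  a_33=33

18, 24, 25, 28, 33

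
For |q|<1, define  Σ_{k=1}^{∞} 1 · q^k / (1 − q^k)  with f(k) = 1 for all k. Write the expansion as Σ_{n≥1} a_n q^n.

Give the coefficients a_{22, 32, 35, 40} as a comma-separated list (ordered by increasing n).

[q^22] f(22)=1,f(11)=1,f(2)=1,f(1)=1 ⇒ 4
[q^32] f(1)=1,f(2)=1,f(4)=1,f(8)=1,f(16)=1,f(32)=1 ⇒ 6
d|35:{35,7,5,1}  Σf=1+1+1+1=4
q^40  k|40↦f(k): 40:1 20:1 10:1 8:1 5:1 4:1 2:1 1:1  a_40=8

4, 6, 4, 8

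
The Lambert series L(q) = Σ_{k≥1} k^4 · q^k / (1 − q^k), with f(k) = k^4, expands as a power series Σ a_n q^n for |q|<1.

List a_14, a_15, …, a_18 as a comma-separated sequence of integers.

40834, 51332, 69905, 83522, 112931

[q^14] f(14)=38416,f(7)=2401,f(2)=16,f(1)=1 ⇒ 40834
q^15  k|15↦f(k): 1:1 3:81 5:625 15:50625  a_15=51332
[q^16] f(1)=1,f(2)=16,f(4)=256,f(8)=4096,f(16)=65536 ⇒ 69905
[q^17] f(1)=1,f(17)=83521 ⇒ 83522
q^18  k|18↦f(k): 1:1 2:16 3:81 6:1296 9:6561 18:104976  a_18=112931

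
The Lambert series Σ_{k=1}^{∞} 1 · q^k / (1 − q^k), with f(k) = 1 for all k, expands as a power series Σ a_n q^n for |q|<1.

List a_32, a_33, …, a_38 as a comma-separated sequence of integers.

[q^32] f(1)=1,f(2)=1,f(4)=1,f(8)=1,f(16)=1,f(32)=1 ⇒ 6
q^33  k|33↦f(k): 33:1 11:1 3:1 1:1  a_33=4
q^34  k|34↦f(k): 34:1 17:1 2:1 1:1  a_34=4
q^35  k|35↦f(k): 35:1 7:1 5:1 1:1  a_35=4
d|36:{36,18,12,9,6,4,3,2,1}  Σf=1+1+1+1+1+1+1+1+1=9
[q^37] f(37)=1,f(1)=1 ⇒ 2
d|38:{38,19,2,1}  Σf=1+1+1+1=4

6, 4, 4, 4, 9, 2, 4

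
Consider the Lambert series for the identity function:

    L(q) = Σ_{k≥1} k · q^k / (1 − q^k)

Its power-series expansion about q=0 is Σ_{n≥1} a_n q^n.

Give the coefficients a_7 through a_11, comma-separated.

8, 15, 13, 18, 12

[q^7] f(1)=1,f(7)=7 ⇒ 8
n=8: 1·8 2·4 4·2 8·1  f→[1+2+4+8]=15
n=9: 9·1 3·3 1·9  f→[9+3+1]=13
n=10: 1·10 2·5 5·2 10·1  f→[1+2+5+10]=18
d|11:{1,11}  Σf=1+11=12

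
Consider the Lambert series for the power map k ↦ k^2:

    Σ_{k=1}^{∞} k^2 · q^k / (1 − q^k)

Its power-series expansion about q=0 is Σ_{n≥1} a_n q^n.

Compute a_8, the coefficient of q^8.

a_8 = 85

[q^8] f(8)=64,f(4)=16,f(2)=4,f(1)=1 ⇒ 85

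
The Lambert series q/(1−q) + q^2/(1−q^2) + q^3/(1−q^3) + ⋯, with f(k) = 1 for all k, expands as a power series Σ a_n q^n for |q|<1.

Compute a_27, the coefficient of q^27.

q^27  k|27↦f(k): 1:1 3:1 9:1 27:1  a_27=4

a_27 = 4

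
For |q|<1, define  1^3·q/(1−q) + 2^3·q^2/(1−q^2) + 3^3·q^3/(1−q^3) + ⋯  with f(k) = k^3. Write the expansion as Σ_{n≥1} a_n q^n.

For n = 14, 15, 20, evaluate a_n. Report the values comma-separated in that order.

[q^14] f(14)=2744,f(7)=343,f(2)=8,f(1)=1 ⇒ 3096
d|15:{1,3,5,15}  Σf=1+27+125+3375=3528
n=20: 1·20 2·10 4·5 5·4 10·2 20·1  f→[1+8+64+125+1000+8000]=9198

3096, 3528, 9198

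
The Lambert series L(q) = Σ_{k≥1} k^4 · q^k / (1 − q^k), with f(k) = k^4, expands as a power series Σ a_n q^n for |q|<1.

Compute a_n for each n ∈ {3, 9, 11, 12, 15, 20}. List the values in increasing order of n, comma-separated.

[q^3] f(1)=1,f(3)=81 ⇒ 82
q^9  k|9↦f(k): 1:1 3:81 9:6561  a_9=6643
n=11: 1·11 11·1  f→[1+14641]=14642
n=12: 12·1 6·2 4·3 3·4 2·6 1·12  f→[20736+1296+256+81+16+1]=22386
d|15:{15,5,3,1}  Σf=50625+625+81+1=51332
d|20:{20,10,5,4,2,1}  Σf=160000+10000+625+256+16+1=170898

82, 6643, 14642, 22386, 51332, 170898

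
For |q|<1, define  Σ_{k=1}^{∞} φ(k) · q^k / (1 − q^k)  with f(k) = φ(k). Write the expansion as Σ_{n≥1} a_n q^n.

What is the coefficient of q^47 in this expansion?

n=47: 1·47 47·1  φ→[1+46]=47

a_47 = 47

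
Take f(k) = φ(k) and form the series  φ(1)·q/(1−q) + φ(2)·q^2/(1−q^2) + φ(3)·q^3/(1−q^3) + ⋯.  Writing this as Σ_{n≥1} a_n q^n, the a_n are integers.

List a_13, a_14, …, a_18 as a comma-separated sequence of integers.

q^13  k|13↦φ(k): 13:12 1:1  a_13=13
n=14: 1·14 2·7 7·2 14·1  φ→[1+1+6+6]=14
[q^15] φ(1)=1,φ(3)=2,φ(5)=4,φ(15)=8 ⇒ 15
n=16: 16·1 8·2 4·4 2·8 1·16  φ→[8+4+2+1+1]=16
n=17: 1·17 17·1  φ→[1+16]=17
[q^18] φ(1)=1,φ(2)=1,φ(3)=2,φ(6)=2,φ(9)=6,φ(18)=6 ⇒ 18

13, 14, 15, 16, 17, 18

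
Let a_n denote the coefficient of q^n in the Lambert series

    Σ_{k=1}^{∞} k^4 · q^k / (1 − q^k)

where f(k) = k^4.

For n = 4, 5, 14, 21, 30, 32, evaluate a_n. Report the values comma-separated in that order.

d|4:{4,2,1}  Σf=256+16+1=273
q^5  k|5↦f(k): 1:1 5:625  a_5=626
n=14: 14·1 7·2 2·7 1·14  f→[38416+2401+16+1]=40834
d|21:{21,7,3,1}  Σf=194481+2401+81+1=196964
d|30:{30,15,10,6,5,3,2,1}  Σf=810000+50625+10000+1296+625+81+16+1=872644
n=32: 1·32 2·16 4·8 8·4 16·2 32·1  f→[1+16+256+4096+65536+1048576]=1118481

273, 626, 40834, 196964, 872644, 1118481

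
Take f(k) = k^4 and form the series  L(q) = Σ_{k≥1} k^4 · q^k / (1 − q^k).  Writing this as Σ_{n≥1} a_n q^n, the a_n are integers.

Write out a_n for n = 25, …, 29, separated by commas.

391251, 485554, 538084, 655746, 707282

[q^25] f(25)=390625,f(5)=625,f(1)=1 ⇒ 391251
n=26: 26·1 13·2 2·13 1·26  f→[456976+28561+16+1]=485554
d|27:{1,3,9,27}  Σf=1+81+6561+531441=538084
q^28  k|28↦f(k): 28:614656 14:38416 7:2401 4:256 2:16 1:1  a_28=655746
q^29  k|29↦f(k): 29:707281 1:1  a_29=707282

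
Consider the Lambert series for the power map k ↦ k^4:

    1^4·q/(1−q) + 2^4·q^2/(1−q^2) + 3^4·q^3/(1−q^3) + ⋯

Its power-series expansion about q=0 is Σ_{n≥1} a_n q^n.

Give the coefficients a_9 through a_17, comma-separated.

6643, 10642, 14642, 22386, 28562, 40834, 51332, 69905, 83522

q^9  k|9↦f(k): 1:1 3:81 9:6561  a_9=6643
[q^10] f(10)=10000,f(5)=625,f(2)=16,f(1)=1 ⇒ 10642
[q^11] f(11)=14641,f(1)=1 ⇒ 14642
[q^12] f(12)=20736,f(6)=1296,f(4)=256,f(3)=81,f(2)=16,f(1)=1 ⇒ 22386
d|13:{13,1}  Σf=28561+1=28562
q^14  k|14↦f(k): 14:38416 7:2401 2:16 1:1  a_14=40834
d|15:{1,3,5,15}  Σf=1+81+625+50625=51332
d|16:{1,2,4,8,16}  Σf=1+16+256+4096+65536=69905
d|17:{17,1}  Σf=83521+1=83522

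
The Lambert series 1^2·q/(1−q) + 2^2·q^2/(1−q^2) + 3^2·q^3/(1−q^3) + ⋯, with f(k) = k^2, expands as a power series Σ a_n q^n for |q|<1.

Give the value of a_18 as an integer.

a_18 = 455

[q^18] f(1)=1,f(2)=4,f(3)=9,f(6)=36,f(9)=81,f(18)=324 ⇒ 455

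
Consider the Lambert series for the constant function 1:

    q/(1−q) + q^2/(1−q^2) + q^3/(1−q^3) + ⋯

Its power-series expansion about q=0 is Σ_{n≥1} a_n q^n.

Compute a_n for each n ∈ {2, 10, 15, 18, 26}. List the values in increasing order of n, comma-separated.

2, 4, 4, 6, 4

d|2:{1,2}  Σf=1+1=2
n=10: 10·1 5·2 2·5 1·10  f→[1+1+1+1]=4
n=15: 1·15 3·5 5·3 15·1  f→[1+1+1+1]=4
n=18: 1·18 2·9 3·6 6·3 9·2 18·1  f→[1+1+1+1+1+1]=6
[q^26] f(1)=1,f(2)=1,f(13)=1,f(26)=1 ⇒ 4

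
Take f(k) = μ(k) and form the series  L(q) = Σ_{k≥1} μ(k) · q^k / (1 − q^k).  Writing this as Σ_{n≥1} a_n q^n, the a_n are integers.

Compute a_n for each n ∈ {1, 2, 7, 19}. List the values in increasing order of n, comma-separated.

d|1:{1}  Σμ=1=1
n=2: 1·2 2·1  μ→[1+(-1)]=0
q^7  k|7↦μ(k): 7:-1 1:1  a_7=0
n=19: 1·19 19·1  μ→[1+(-1)]=0

1, 0, 0, 0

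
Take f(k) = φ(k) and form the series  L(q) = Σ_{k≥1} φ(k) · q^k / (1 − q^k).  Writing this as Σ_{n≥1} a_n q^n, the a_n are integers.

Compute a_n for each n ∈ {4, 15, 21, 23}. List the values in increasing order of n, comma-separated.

n=4: 1·4 2·2 4·1  φ→[1+1+2]=4
[q^15] φ(15)=8,φ(5)=4,φ(3)=2,φ(1)=1 ⇒ 15
n=21: 1·21 3·7 7·3 21·1  φ→[1+2+6+12]=21
q^23  k|23↦φ(k): 1:1 23:22  a_23=23

4, 15, 21, 23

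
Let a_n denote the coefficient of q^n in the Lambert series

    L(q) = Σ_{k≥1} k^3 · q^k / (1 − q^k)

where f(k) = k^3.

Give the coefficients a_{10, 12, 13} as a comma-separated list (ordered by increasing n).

q^10  k|10↦f(k): 1:1 2:8 5:125 10:1000  a_10=1134
[q^12] f(1)=1,f(2)=8,f(3)=27,f(4)=64,f(6)=216,f(12)=1728 ⇒ 2044
n=13: 1·13 13·1  f→[1+2197]=2198

1134, 2044, 2198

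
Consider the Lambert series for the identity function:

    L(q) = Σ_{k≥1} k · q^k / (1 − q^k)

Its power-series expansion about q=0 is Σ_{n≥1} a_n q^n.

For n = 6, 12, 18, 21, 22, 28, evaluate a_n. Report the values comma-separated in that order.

[q^6] f(1)=1,f(2)=2,f(3)=3,f(6)=6 ⇒ 12
n=12: 1·12 2·6 3·4 4·3 6·2 12·1  f→[1+2+3+4+6+12]=28
n=18: 18·1 9·2 6·3 3·6 2·9 1·18  f→[18+9+6+3+2+1]=39
[q^21] f(21)=21,f(7)=7,f(3)=3,f(1)=1 ⇒ 32
n=22: 1·22 2·11 11·2 22·1  f→[1+2+11+22]=36
q^28  k|28↦f(k): 28:28 14:14 7:7 4:4 2:2 1:1  a_28=56

12, 28, 39, 32, 36, 56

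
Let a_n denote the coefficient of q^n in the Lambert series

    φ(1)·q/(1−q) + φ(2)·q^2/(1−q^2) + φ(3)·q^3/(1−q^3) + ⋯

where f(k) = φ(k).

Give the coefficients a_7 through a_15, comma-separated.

[q^7] φ(7)=6,φ(1)=1 ⇒ 7
[q^8] φ(8)=4,φ(4)=2,φ(2)=1,φ(1)=1 ⇒ 8
d|9:{9,3,1}  Σφ=6+2+1=9
q^10  k|10↦φ(k): 1:1 2:1 5:4 10:4  a_10=10
q^11  k|11↦φ(k): 11:10 1:1  a_11=11
q^12  k|12↦φ(k): 12:4 6:2 4:2 3:2 2:1 1:1  a_12=12
d|13:{1,13}  Σφ=1+12=13
d|14:{1,2,7,14}  Σφ=1+1+6+6=14
d|15:{15,5,3,1}  Σφ=8+4+2+1=15

7, 8, 9, 10, 11, 12, 13, 14, 15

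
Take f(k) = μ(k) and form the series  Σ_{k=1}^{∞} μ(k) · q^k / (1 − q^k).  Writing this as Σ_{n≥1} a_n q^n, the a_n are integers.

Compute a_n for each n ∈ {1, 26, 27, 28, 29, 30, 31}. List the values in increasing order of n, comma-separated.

1, 0, 0, 0, 0, 0, 0

q^1  k|1↦μ(k): 1:1  a_1=1
n=26: 26·1 13·2 2·13 1·26  μ→[1+(-1)+(-1)+1]=0
n=27: 1·27 3·9 9·3 27·1  μ→[1+(-1)+0+0]=0
[q^28] μ(1)=1,μ(2)=-1,μ(4)=0,μ(7)=-1,μ(14)=1,μ(28)=0 ⇒ 0
n=29: 29·1 1·29  μ→[(-1)+1]=0
d|30:{1,2,3,5,6,10,15,30}  Σμ=1+(-1)+(-1)+(-1)+1+1+1+(-1)=0
n=31: 1·31 31·1  μ→[1+(-1)]=0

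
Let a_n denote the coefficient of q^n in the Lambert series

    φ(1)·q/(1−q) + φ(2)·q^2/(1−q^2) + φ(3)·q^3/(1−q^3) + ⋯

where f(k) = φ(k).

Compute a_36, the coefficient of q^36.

[q^36] φ(36)=12,φ(18)=6,φ(12)=4,φ(9)=6,φ(6)=2,φ(4)=2,φ(3)=2,φ(2)=1,φ(1)=1 ⇒ 36

a_36 = 36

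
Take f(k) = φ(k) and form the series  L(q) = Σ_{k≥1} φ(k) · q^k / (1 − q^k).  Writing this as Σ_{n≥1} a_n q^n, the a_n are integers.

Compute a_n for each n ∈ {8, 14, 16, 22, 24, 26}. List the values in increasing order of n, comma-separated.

[q^8] φ(1)=1,φ(2)=1,φ(4)=2,φ(8)=4 ⇒ 8
[q^14] φ(1)=1,φ(2)=1,φ(7)=6,φ(14)=6 ⇒ 14
q^16  k|16↦φ(k): 16:8 8:4 4:2 2:1 1:1  a_16=16
[q^22] φ(1)=1,φ(2)=1,φ(11)=10,φ(22)=10 ⇒ 22
d|24:{24,12,8,6,4,3,2,1}  Σφ=8+4+4+2+2+2+1+1=24
q^26  k|26↦φ(k): 26:12 13:12 2:1 1:1  a_26=26

8, 14, 16, 22, 24, 26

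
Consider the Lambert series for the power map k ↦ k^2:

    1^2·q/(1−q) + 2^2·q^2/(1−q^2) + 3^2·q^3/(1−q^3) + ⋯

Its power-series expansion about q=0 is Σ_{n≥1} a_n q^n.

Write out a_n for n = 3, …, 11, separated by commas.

10, 21, 26, 50, 50, 85, 91, 130, 122

n=3: 3·1 1·3  f→[9+1]=10
n=4: 1·4 2·2 4·1  f→[1+4+16]=21
[q^5] f(1)=1,f(5)=25 ⇒ 26
q^6  k|6↦f(k): 6:36 3:9 2:4 1:1  a_6=50
n=7: 7·1 1·7  f→[49+1]=50
[q^8] f(1)=1,f(2)=4,f(4)=16,f(8)=64 ⇒ 85
n=9: 9·1 3·3 1·9  f→[81+9+1]=91
d|10:{1,2,5,10}  Σf=1+4+25+100=130
n=11: 11·1 1·11  f→[121+1]=122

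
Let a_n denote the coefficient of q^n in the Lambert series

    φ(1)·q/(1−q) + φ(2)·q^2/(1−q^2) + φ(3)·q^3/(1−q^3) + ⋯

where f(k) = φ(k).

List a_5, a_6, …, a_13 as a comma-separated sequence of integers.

n=5: 1·5 5·1  φ→[1+4]=5
q^6  k|6↦φ(k): 1:1 2:1 3:2 6:2  a_6=6
[q^7] φ(7)=6,φ(1)=1 ⇒ 7
[q^8] φ(8)=4,φ(4)=2,φ(2)=1,φ(1)=1 ⇒ 8
n=9: 9·1 3·3 1·9  φ→[6+2+1]=9
[q^10] φ(1)=1,φ(2)=1,φ(5)=4,φ(10)=4 ⇒ 10
q^11  k|11↦φ(k): 11:10 1:1  a_11=11
n=12: 1·12 2·6 3·4 4·3 6·2 12·1  φ→[1+1+2+2+2+4]=12
[q^13] φ(1)=1,φ(13)=12 ⇒ 13

5, 6, 7, 8, 9, 10, 11, 12, 13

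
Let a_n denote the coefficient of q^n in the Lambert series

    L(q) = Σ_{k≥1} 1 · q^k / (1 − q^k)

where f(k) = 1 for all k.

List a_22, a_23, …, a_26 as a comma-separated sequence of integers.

4, 2, 8, 3, 4

q^22  k|22↦f(k): 1:1 2:1 11:1 22:1  a_22=4
d|23:{23,1}  Σf=1+1=2
n=24: 1·24 2·12 3·8 4·6 6·4 8·3 12·2 24·1  f→[1+1+1+1+1+1+1+1]=8
q^25  k|25↦f(k): 25:1 5:1 1:1  a_25=3
n=26: 26·1 13·2 2·13 1·26  f→[1+1+1+1]=4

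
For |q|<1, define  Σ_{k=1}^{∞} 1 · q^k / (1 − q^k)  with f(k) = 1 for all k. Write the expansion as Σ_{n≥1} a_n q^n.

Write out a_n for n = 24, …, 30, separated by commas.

n=24: 1·24 2·12 3·8 4·6 6·4 8·3 12·2 24·1  f→[1+1+1+1+1+1+1+1]=8
q^25  k|25↦f(k): 25:1 5:1 1:1  a_25=3
n=26: 1·26 2·13 13·2 26·1  f→[1+1+1+1]=4
[q^27] f(1)=1,f(3)=1,f(9)=1,f(27)=1 ⇒ 4
d|28:{1,2,4,7,14,28}  Σf=1+1+1+1+1+1=6
[q^29] f(1)=1,f(29)=1 ⇒ 2
[q^30] f(1)=1,f(2)=1,f(3)=1,f(5)=1,f(6)=1,f(10)=1,f(15)=1,f(30)=1 ⇒ 8

8, 3, 4, 4, 6, 2, 8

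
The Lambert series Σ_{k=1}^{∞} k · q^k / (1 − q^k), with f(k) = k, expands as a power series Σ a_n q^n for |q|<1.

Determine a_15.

[q^15] f(15)=15,f(5)=5,f(3)=3,f(1)=1 ⇒ 24

a_15 = 24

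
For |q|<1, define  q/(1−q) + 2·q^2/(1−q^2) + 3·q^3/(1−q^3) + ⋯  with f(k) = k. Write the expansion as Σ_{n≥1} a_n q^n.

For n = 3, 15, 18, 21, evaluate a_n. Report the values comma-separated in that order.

[q^3] f(1)=1,f(3)=3 ⇒ 4
q^15  k|15↦f(k): 15:15 5:5 3:3 1:1  a_15=24
q^18  k|18↦f(k): 18:18 9:9 6:6 3:3 2:2 1:1  a_18=39
d|21:{21,7,3,1}  Σf=21+7+3+1=32

4, 24, 39, 32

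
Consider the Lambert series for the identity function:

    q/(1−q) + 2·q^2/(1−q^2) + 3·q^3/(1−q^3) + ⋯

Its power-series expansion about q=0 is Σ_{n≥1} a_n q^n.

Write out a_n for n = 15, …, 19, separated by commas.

24, 31, 18, 39, 20

n=15: 1·15 3·5 5·3 15·1  f→[1+3+5+15]=24
q^16  k|16↦f(k): 16:16 8:8 4:4 2:2 1:1  a_16=31
[q^17] f(1)=1,f(17)=17 ⇒ 18
n=18: 18·1 9·2 6·3 3·6 2·9 1·18  f→[18+9+6+3+2+1]=39
n=19: 19·1 1·19  f→[19+1]=20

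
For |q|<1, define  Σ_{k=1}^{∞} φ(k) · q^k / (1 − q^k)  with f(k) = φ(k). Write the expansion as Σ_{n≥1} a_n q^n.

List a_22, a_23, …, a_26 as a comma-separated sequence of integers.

n=22: 22·1 11·2 2·11 1·22  φ→[10+10+1+1]=22
q^23  k|23↦φ(k): 1:1 23:22  a_23=23
[q^24] φ(24)=8,φ(12)=4,φ(8)=4,φ(6)=2,φ(4)=2,φ(3)=2,φ(2)=1,φ(1)=1 ⇒ 24
q^25  k|25↦φ(k): 1:1 5:4 25:20  a_25=25
d|26:{26,13,2,1}  Σφ=12+12+1+1=26

22, 23, 24, 25, 26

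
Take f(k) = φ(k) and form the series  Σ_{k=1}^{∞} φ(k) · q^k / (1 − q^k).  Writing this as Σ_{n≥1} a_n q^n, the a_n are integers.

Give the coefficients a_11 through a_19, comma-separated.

q^11  k|11↦φ(k): 1:1 11:10  a_11=11
[q^12] φ(1)=1,φ(2)=1,φ(3)=2,φ(4)=2,φ(6)=2,φ(12)=4 ⇒ 12
d|13:{1,13}  Σφ=1+12=13
[q^14] φ(14)=6,φ(7)=6,φ(2)=1,φ(1)=1 ⇒ 14
n=15: 1·15 3·5 5·3 15·1  φ→[1+2+4+8]=15
n=16: 16·1 8·2 4·4 2·8 1·16  φ→[8+4+2+1+1]=16
d|17:{1,17}  Σφ=1+16=17
q^18  k|18↦φ(k): 18:6 9:6 6:2 3:2 2:1 1:1  a_18=18
q^19  k|19↦φ(k): 1:1 19:18  a_19=19

11, 12, 13, 14, 15, 16, 17, 18, 19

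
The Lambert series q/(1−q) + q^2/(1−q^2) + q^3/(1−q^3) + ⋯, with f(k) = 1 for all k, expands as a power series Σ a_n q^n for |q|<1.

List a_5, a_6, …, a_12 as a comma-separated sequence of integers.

2, 4, 2, 4, 3, 4, 2, 6

n=5: 1·5 5·1  f→[1+1]=2
q^6  k|6↦f(k): 1:1 2:1 3:1 6:1  a_6=4
d|7:{1,7}  Σf=1+1=2
q^8  k|8↦f(k): 8:1 4:1 2:1 1:1  a_8=4
n=9: 9·1 3·3 1·9  f→[1+1+1]=3
[q^10] f(10)=1,f(5)=1,f(2)=1,f(1)=1 ⇒ 4
n=11: 11·1 1·11  f→[1+1]=2
d|12:{12,6,4,3,2,1}  Σf=1+1+1+1+1+1=6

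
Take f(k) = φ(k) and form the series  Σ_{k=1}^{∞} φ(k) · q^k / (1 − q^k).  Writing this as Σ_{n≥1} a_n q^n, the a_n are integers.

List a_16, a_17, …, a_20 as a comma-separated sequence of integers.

n=16: 1·16 2·8 4·4 8·2 16·1  φ→[1+1+2+4+8]=16
q^17  k|17↦φ(k): 1:1 17:16  a_17=17
q^18  k|18↦φ(k): 18:6 9:6 6:2 3:2 2:1 1:1  a_18=18
q^19  k|19↦φ(k): 1:1 19:18  a_19=19
q^20  k|20↦φ(k): 20:8 10:4 5:4 4:2 2:1 1:1  a_20=20

16, 17, 18, 19, 20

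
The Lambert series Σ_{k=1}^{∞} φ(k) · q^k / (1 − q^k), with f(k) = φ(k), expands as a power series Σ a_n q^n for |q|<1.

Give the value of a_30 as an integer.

d|30:{1,2,3,5,6,10,15,30}  Σφ=1+1+2+4+2+4+8+8=30

a_30 = 30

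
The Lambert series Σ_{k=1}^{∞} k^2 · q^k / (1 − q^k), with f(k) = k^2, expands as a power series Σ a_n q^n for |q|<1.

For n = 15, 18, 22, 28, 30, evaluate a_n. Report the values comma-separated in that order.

d|15:{15,5,3,1}  Σf=225+25+9+1=260
[q^18] f(1)=1,f(2)=4,f(3)=9,f(6)=36,f(9)=81,f(18)=324 ⇒ 455
q^22  k|22↦f(k): 22:484 11:121 2:4 1:1  a_22=610
n=28: 28·1 14·2 7·4 4·7 2·14 1·28  f→[784+196+49+16+4+1]=1050
q^30  k|30↦f(k): 30:900 15:225 10:100 6:36 5:25 3:9 2:4 1:1  a_30=1300

260, 455, 610, 1050, 1300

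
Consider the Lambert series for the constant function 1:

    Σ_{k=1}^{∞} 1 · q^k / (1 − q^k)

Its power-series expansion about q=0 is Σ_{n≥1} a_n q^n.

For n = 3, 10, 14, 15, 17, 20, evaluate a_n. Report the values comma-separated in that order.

2, 4, 4, 4, 2, 6

[q^3] f(1)=1,f(3)=1 ⇒ 2
d|10:{10,5,2,1}  Σf=1+1+1+1=4
q^14  k|14↦f(k): 14:1 7:1 2:1 1:1  a_14=4
q^15  k|15↦f(k): 1:1 3:1 5:1 15:1  a_15=4
d|17:{17,1}  Σf=1+1=2
q^20  k|20↦f(k): 20:1 10:1 5:1 4:1 2:1 1:1  a_20=6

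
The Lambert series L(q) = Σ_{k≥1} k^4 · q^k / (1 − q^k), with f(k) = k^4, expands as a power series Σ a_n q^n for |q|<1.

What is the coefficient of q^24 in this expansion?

a_24 = 358258

q^24  k|24↦f(k): 24:331776 12:20736 8:4096 6:1296 4:256 3:81 2:16 1:1  a_24=358258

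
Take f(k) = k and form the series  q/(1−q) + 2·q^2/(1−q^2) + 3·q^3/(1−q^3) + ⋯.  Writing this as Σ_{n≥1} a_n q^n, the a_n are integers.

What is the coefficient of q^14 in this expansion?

d|14:{1,2,7,14}  Σf=1+2+7+14=24

a_14 = 24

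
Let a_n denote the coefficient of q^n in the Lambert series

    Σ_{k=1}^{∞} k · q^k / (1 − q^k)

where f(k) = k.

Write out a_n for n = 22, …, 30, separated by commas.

d|22:{22,11,2,1}  Σf=22+11+2+1=36
q^23  k|23↦f(k): 1:1 23:23  a_23=24
n=24: 24·1 12·2 8·3 6·4 4·6 3·8 2·12 1·24  f→[24+12+8+6+4+3+2+1]=60
q^25  k|25↦f(k): 25:25 5:5 1:1  a_25=31
q^26  k|26↦f(k): 26:26 13:13 2:2 1:1  a_26=42
d|27:{1,3,9,27}  Σf=1+3+9+27=40
n=28: 1·28 2·14 4·7 7·4 14·2 28·1  f→[1+2+4+7+14+28]=56
q^29  k|29↦f(k): 1:1 29:29  a_29=30
[q^30] f(1)=1,f(2)=2,f(3)=3,f(5)=5,f(6)=6,f(10)=10,f(15)=15,f(30)=30 ⇒ 72

36, 24, 60, 31, 42, 40, 56, 30, 72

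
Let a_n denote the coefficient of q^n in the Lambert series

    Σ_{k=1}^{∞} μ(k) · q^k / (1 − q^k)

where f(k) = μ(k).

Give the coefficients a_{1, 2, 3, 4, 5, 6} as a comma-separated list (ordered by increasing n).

1, 0, 0, 0, 0, 0

[q^1] μ(1)=1 ⇒ 1
q^2  k|2↦μ(k): 1:1 2:-1  a_2=0
n=3: 1·3 3·1  μ→[1+(-1)]=0
d|4:{4,2,1}  Σμ=0+(-1)+1=0
q^5  k|5↦μ(k): 5:-1 1:1  a_5=0
q^6  k|6↦μ(k): 6:1 3:-1 2:-1 1:1  a_6=0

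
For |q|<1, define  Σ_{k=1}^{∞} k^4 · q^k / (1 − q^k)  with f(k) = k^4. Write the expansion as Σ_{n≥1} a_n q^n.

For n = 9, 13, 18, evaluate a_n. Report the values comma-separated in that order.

6643, 28562, 112931

n=9: 9·1 3·3 1·9  f→[6561+81+1]=6643
[q^13] f(1)=1,f(13)=28561 ⇒ 28562
n=18: 1·18 2·9 3·6 6·3 9·2 18·1  f→[1+16+81+1296+6561+104976]=112931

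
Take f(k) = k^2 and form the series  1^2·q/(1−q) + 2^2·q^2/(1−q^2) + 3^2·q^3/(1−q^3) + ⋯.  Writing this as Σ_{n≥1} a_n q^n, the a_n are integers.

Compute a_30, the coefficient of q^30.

a_30 = 1300

n=30: 1·30 2·15 3·10 5·6 6·5 10·3 15·2 30·1  f→[1+4+9+25+36+100+225+900]=1300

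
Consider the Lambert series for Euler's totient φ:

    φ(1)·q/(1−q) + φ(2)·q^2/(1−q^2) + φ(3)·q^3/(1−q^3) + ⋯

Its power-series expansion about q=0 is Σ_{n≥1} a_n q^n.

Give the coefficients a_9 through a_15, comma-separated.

d|9:{9,3,1}  Σφ=6+2+1=9
n=10: 1·10 2·5 5·2 10·1  φ→[1+1+4+4]=10
q^11  k|11↦φ(k): 1:1 11:10  a_11=11
d|12:{12,6,4,3,2,1}  Σφ=4+2+2+2+1+1=12
d|13:{1,13}  Σφ=1+12=13
n=14: 14·1 7·2 2·7 1·14  φ→[6+6+1+1]=14
d|15:{15,5,3,1}  Σφ=8+4+2+1=15

9, 10, 11, 12, 13, 14, 15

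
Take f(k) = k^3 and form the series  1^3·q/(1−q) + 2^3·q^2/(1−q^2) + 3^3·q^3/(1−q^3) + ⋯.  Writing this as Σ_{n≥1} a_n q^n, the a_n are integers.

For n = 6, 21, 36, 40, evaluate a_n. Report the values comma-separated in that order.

252, 9632, 55261, 73710

[q^6] f(6)=216,f(3)=27,f(2)=8,f(1)=1 ⇒ 252
d|21:{21,7,3,1}  Σf=9261+343+27+1=9632
d|36:{36,18,12,9,6,4,3,2,1}  Σf=46656+5832+1728+729+216+64+27+8+1=55261
q^40  k|40↦f(k): 1:1 2:8 4:64 5:125 8:512 10:1000 20:8000 40:64000  a_40=73710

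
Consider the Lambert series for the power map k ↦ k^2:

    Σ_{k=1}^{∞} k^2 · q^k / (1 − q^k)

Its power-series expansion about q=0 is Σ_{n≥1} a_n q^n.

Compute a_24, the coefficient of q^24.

d|24:{1,2,3,4,6,8,12,24}  Σf=1+4+9+16+36+64+144+576=850

a_24 = 850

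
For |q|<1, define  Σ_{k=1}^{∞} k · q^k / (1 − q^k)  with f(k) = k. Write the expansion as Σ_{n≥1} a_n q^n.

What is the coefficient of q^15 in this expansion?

[q^15] f(15)=15,f(5)=5,f(3)=3,f(1)=1 ⇒ 24

a_15 = 24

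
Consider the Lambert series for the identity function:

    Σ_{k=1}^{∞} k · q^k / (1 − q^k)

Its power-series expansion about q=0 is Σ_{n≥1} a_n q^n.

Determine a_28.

a_28 = 56

q^28  k|28↦f(k): 28:28 14:14 7:7 4:4 2:2 1:1  a_28=56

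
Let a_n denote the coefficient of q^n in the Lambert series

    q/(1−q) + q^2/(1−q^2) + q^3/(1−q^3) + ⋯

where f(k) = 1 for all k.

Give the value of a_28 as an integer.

a_28 = 6

q^28  k|28↦f(k): 28:1 14:1 7:1 4:1 2:1 1:1  a_28=6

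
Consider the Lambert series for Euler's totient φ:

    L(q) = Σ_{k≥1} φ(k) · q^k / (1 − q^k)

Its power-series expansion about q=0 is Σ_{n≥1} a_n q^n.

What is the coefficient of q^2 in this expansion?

q^2  k|2↦φ(k): 1:1 2:1  a_2=2

a_2 = 2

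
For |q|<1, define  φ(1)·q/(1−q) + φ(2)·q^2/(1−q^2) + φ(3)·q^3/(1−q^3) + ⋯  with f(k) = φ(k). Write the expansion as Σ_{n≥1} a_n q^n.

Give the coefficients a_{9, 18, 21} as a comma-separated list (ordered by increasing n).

n=9: 1·9 3·3 9·1  φ→[1+2+6]=9
[q^18] φ(1)=1,φ(2)=1,φ(3)=2,φ(6)=2,φ(9)=6,φ(18)=6 ⇒ 18
[q^21] φ(1)=1,φ(3)=2,φ(7)=6,φ(21)=12 ⇒ 21

9, 18, 21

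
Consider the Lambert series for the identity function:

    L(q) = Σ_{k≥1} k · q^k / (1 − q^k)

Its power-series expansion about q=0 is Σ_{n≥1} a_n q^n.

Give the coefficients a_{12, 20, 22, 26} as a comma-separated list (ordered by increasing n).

q^12  k|12↦f(k): 12:12 6:6 4:4 3:3 2:2 1:1  a_12=28
d|20:{1,2,4,5,10,20}  Σf=1+2+4+5+10+20=42
q^22  k|22↦f(k): 22:22 11:11 2:2 1:1  a_22=36
n=26: 1·26 2·13 13·2 26·1  f→[1+2+13+26]=42

28, 42, 36, 42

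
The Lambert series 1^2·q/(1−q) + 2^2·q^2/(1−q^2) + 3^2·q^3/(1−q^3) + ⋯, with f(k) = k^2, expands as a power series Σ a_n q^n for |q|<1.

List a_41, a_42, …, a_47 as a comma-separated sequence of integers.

n=41: 1·41 41·1  f→[1+1681]=1682
d|42:{1,2,3,6,7,14,21,42}  Σf=1+4+9+36+49+196+441+1764=2500
d|43:{43,1}  Σf=1849+1=1850
q^44  k|44↦f(k): 44:1936 22:484 11:121 4:16 2:4 1:1  a_44=2562
d|45:{45,15,9,5,3,1}  Σf=2025+225+81+25+9+1=2366
d|46:{1,2,23,46}  Σf=1+4+529+2116=2650
n=47: 47·1 1·47  f→[2209+1]=2210

1682, 2500, 1850, 2562, 2366, 2650, 2210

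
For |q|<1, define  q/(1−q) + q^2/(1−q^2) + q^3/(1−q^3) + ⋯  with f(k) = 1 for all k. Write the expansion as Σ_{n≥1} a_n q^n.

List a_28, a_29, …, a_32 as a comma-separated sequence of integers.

6, 2, 8, 2, 6

n=28: 1·28 2·14 4·7 7·4 14·2 28·1  f→[1+1+1+1+1+1]=6
[q^29] f(1)=1,f(29)=1 ⇒ 2
q^30  k|30↦f(k): 30:1 15:1 10:1 6:1 5:1 3:1 2:1 1:1  a_30=8
d|31:{1,31}  Σf=1+1=2
n=32: 32·1 16·2 8·4 4·8 2·16 1·32  f→[1+1+1+1+1+1]=6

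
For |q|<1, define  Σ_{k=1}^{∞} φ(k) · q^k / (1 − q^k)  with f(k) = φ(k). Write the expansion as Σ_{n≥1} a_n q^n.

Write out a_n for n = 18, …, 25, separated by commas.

q^18  k|18↦φ(k): 18:6 9:6 6:2 3:2 2:1 1:1  a_18=18
q^19  k|19↦φ(k): 19:18 1:1  a_19=19
d|20:{1,2,4,5,10,20}  Σφ=1+1+2+4+4+8=20
d|21:{1,3,7,21}  Σφ=1+2+6+12=21
q^22  k|22↦φ(k): 1:1 2:1 11:10 22:10  a_22=22
n=23: 1·23 23·1  φ→[1+22]=23
d|24:{1,2,3,4,6,8,12,24}  Σφ=1+1+2+2+2+4+4+8=24
[q^25] φ(1)=1,φ(5)=4,φ(25)=20 ⇒ 25

18, 19, 20, 21, 22, 23, 24, 25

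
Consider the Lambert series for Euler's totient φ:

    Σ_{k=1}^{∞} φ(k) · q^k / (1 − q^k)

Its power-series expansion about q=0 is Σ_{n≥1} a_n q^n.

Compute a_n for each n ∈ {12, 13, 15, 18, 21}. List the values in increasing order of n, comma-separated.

[q^12] φ(12)=4,φ(6)=2,φ(4)=2,φ(3)=2,φ(2)=1,φ(1)=1 ⇒ 12
q^13  k|13↦φ(k): 1:1 13:12  a_13=13
d|15:{15,5,3,1}  Σφ=8+4+2+1=15
[q^18] φ(1)=1,φ(2)=1,φ(3)=2,φ(6)=2,φ(9)=6,φ(18)=6 ⇒ 18
n=21: 21·1 7·3 3·7 1·21  φ→[12+6+2+1]=21

12, 13, 15, 18, 21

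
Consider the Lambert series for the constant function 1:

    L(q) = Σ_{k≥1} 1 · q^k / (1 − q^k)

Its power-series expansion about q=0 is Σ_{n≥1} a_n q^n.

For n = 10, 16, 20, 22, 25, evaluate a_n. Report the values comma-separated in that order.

d|10:{1,2,5,10}  Σf=1+1+1+1=4
d|16:{16,8,4,2,1}  Σf=1+1+1+1+1=5
q^20  k|20↦f(k): 20:1 10:1 5:1 4:1 2:1 1:1  a_20=6
n=22: 1·22 2·11 11·2 22·1  f→[1+1+1+1]=4
n=25: 1·25 5·5 25·1  f→[1+1+1]=3

4, 5, 6, 4, 3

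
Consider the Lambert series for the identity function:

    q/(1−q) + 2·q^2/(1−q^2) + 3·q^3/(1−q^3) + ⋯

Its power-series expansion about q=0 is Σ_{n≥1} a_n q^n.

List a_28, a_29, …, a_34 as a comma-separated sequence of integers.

n=28: 28·1 14·2 7·4 4·7 2·14 1·28  f→[28+14+7+4+2+1]=56
d|29:{29,1}  Σf=29+1=30
n=30: 30·1 15·2 10·3 6·5 5·6 3·10 2·15 1·30  f→[30+15+10+6+5+3+2+1]=72
n=31: 1·31 31·1  f→[1+31]=32
n=32: 1·32 2·16 4·8 8·4 16·2 32·1  f→[1+2+4+8+16+32]=63
n=33: 33·1 11·3 3·11 1·33  f→[33+11+3+1]=48
[q^34] f(34)=34,f(17)=17,f(2)=2,f(1)=1 ⇒ 54

56, 30, 72, 32, 63, 48, 54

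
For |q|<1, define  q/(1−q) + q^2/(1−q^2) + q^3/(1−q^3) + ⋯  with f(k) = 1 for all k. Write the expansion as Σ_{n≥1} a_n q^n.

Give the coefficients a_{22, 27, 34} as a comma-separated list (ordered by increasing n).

4, 4, 4

[q^22] f(1)=1,f(2)=1,f(11)=1,f(22)=1 ⇒ 4
[q^27] f(1)=1,f(3)=1,f(9)=1,f(27)=1 ⇒ 4
n=34: 1·34 2·17 17·2 34·1  f→[1+1+1+1]=4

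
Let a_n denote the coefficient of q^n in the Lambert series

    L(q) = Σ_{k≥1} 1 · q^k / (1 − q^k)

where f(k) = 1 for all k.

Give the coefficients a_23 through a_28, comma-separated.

[q^23] f(1)=1,f(23)=1 ⇒ 2
n=24: 24·1 12·2 8·3 6·4 4·6 3·8 2·12 1·24  f→[1+1+1+1+1+1+1+1]=8
q^25  k|25↦f(k): 1:1 5:1 25:1  a_25=3
n=26: 26·1 13·2 2·13 1·26  f→[1+1+1+1]=4
d|27:{27,9,3,1}  Σf=1+1+1+1=4
q^28  k|28↦f(k): 28:1 14:1 7:1 4:1 2:1 1:1  a_28=6

2, 8, 3, 4, 4, 6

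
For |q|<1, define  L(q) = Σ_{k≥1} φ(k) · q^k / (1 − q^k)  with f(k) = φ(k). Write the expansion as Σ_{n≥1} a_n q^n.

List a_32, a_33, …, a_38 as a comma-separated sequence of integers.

q^32  k|32↦φ(k): 1:1 2:1 4:2 8:4 16:8 32:16  a_32=32
q^33  k|33↦φ(k): 33:20 11:10 3:2 1:1  a_33=33
[q^34] φ(1)=1,φ(2)=1,φ(17)=16,φ(34)=16 ⇒ 34
[q^35] φ(1)=1,φ(5)=4,φ(7)=6,φ(35)=24 ⇒ 35
[q^36] φ(1)=1,φ(2)=1,φ(3)=2,φ(4)=2,φ(6)=2,φ(9)=6,φ(12)=4,φ(18)=6,φ(36)=12 ⇒ 36
d|37:{1,37}  Σφ=1+36=37
q^38  k|38↦φ(k): 38:18 19:18 2:1 1:1  a_38=38

32, 33, 34, 35, 36, 37, 38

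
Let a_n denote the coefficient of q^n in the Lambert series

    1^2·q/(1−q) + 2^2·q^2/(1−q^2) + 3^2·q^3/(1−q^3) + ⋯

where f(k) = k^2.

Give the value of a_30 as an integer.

d|30:{30,15,10,6,5,3,2,1}  Σf=900+225+100+36+25+9+4+1=1300

a_30 = 1300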